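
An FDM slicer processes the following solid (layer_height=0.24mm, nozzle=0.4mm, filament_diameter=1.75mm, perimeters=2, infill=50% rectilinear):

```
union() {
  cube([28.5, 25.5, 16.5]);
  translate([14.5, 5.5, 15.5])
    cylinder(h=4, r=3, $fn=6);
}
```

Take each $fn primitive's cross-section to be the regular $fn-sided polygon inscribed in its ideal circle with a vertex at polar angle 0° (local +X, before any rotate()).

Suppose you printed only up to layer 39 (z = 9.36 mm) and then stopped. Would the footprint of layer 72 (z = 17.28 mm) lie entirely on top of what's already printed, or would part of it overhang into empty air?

Compare the two slices. At z = 9.36: the 28.5×25.5 cube contributes its full rectangle (area 726.75 mm²); the cylinder at (14.5, 5.5) does not reach this height (z outside [15.5, 19.5]); Combining (union): only the 28.5×25.5 cube is present, so the union is just that shape — area = 726.75 mm². At z = 17.28: the cube is absent (z outside [0, 16.5]); the cylinder at (14.5, 5.5): section is a regular 6-gon, circumradius r=3 (area = (6/2)·3.000²·sin(360°/6) = 23.38 mm²); Taking the union: only the r=3 cylinder at (14.5, 5.5) is present, so the union is just that shape — area = 23.38 mm². Checking containment: the cross-section at z = 17.28 is a subset of the cross-section at z = 9.36.

entirely on top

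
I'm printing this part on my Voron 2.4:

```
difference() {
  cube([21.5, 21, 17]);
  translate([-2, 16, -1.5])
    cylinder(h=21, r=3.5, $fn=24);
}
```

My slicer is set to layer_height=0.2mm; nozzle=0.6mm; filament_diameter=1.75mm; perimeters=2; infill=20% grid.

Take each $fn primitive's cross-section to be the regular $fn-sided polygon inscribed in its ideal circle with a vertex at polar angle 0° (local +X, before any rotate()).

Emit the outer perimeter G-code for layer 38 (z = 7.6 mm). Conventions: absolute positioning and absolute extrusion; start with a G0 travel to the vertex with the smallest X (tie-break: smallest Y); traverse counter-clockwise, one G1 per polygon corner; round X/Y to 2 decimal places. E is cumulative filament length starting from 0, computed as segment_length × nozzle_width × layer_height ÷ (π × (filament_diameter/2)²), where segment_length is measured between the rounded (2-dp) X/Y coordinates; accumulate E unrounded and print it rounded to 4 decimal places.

At z = 7.6 mm: the cube (footprint 21.5×21) is included at this height; the cylinder at (-2, 16): section is a regular 24-gon, circumradius r=3.5; Taking the first minus the rest: starting from the 21.5×21 cube, the r=3.5 cylinder at (-2, 16) partially overlaps it — only the 5.91 mm² overlap (of its 38.05 mm²) is removed, clipping the outline — 1 connected region. The outline is a single polygon with 13 vertices. Extrusion per mm of travel: 0.6 × 0.2 / (π × 0.875²) = 0.049890. Accumulating E over each segment gives final E = 4.2904.

G0 X0.00 Y0.00 Z7.60
G1 X21.50 Y0.00 E1.0726
G1 X21.50 Y21.00 E2.1203
G1 X0.00 Y21.00 E3.1930
G1 X0.00 Y18.84 E3.3007
G1 X0.47 Y18.47 E3.3306
G1 X1.03 Y17.75 E3.3761
G1 X1.38 Y16.91 E3.4215
G1 X1.50 Y16.00 E3.4673
G1 X1.38 Y15.09 E3.5131
G1 X1.03 Y14.25 E3.5585
G1 X0.47 Y13.53 E3.6040
G1 X0.00 Y13.16 E3.6338
G1 X0.00 Y0.00 E4.2904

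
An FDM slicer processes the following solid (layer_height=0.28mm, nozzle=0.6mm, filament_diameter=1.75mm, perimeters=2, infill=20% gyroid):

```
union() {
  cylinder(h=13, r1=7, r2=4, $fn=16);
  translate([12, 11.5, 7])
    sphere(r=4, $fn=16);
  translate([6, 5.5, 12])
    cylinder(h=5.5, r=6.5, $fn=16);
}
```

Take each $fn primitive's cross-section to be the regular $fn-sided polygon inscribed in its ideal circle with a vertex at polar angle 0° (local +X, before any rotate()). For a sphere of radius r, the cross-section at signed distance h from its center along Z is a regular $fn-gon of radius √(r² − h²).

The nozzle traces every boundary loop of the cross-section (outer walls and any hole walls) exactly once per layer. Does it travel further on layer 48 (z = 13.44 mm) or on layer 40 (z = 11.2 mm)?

Layer 48 (z = 13.44): the cone is absent (z outside [0, 13]); the sphere at (12, 11.5) is absent (|z−center|=6.440 > r=4); the r=6.5 cylinder at (6, 5.5) gives a regular 16-gon of circumradius 6.5 (constant along its height) (perimeter = 2·16·6.500·sin(180°/16) = 40.58 mm); Taking the union: only the r=6.5 cylinder at (6, 5.5) is present, so the union is just that shape — boundary = 40.58 mm. So its perimeter = 40.58 mm. Layer 40 (z = 11.2): the cone (r1=7→r2=4) has section circumradius 4.415 here — a regular 16-gon (perimeter = 2·16·4.415·sin(180°/16) = 27.56 mm); the sphere at (12, 11.5) is not intersected at this z (|z−center|=4.200 > r=4); the cylinder at (6, 5.5) is absent (z outside [12, 17.5]); Merging all regions: only the cone is present, so the union is just that shape — boundary = 27.56 mm. So its perimeter = 27.56 mm. Layer 48 is larger (40.58 vs 27.56 mm).

layer 48 (z = 13.44 mm)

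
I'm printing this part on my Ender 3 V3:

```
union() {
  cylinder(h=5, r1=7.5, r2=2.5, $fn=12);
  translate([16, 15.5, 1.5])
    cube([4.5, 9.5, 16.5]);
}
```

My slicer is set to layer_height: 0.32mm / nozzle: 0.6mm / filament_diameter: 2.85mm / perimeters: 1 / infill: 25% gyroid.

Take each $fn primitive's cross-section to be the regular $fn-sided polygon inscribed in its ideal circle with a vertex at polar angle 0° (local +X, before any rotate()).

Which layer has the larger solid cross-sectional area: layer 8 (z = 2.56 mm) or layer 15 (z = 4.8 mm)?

Layer 8 (z = 2.56): the cone contributes a regular 12-gon of circumradius 4.940 (interpolated between r1=7.5 and r2=2.5 at t=0.512) (area = (12/2)·4.940²·sin(360°/12) = 73.21 mm²); the cube at (16, 15.5) is present — its section is the full 4.5×9.5 rectangle (area 42.75 mm²); Combining (union): the 2 present regions are separate (no shared area or edge), so areas and boundary lengths simply add and each stays a separate island — area = 115.96 mm². So its area = 115.96 mm². Layer 15 (z = 4.8): the cone (r1=7.5→r2=2.5) has section circumradius 2.700 here — a regular 12-gon (area = (12/2)·2.700²·sin(360°/12) = 21.87 mm²); the cube at (16, 15.5) (footprint 4.5×9.5) is included at this height (area 42.75 mm²); Taking the union: the 2 present regions are separate (no shared area or edge), so areas and boundary lengths simply add and each stays a separate island — area = 64.62 mm². So its area = 64.62 mm². Layer 8 is larger (115.96 vs 64.62 mm²).

layer 8 (z = 2.56 mm)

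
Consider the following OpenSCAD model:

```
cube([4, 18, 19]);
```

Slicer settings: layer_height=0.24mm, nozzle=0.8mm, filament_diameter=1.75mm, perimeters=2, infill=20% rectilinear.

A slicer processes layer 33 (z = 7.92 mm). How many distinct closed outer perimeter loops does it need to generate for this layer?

1

At z = 7.92 mm: the cube (footprint 4×18) is included at this height. The result has 1 disconnected region.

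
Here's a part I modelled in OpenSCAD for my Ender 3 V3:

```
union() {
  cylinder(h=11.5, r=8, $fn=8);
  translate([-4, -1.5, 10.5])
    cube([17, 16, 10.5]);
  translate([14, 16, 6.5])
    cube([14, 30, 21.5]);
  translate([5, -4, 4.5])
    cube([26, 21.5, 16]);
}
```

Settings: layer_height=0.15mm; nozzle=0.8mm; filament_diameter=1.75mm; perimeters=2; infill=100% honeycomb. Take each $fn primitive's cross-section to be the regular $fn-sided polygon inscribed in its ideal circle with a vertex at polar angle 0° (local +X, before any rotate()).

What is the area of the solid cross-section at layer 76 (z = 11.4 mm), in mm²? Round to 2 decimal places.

At z = 11.4 mm: the r=8 cylinder contributes a regular 8-gon of circumradius 8 (area = (8/2)·8.000²·sin(360°/8) = 181.02 mm²); the cube at (-4, -1.5) (footprint 17×16) is included at this height (area 272.00 mm²); the cube at (14, 16) is present — its section is the full 14×30 rectangle (area 420.00 mm²); the cube at (5, -4) is present — its section is the full 26×21.5 rectangle (area 559.00 mm²); Combining (union): the regions partially overlap — summed areas 1432.02 mm² minus the doubly-counted overlap 245.13 mm² gives 1186.89 mm² — area = 1186.89 mm². Overall, the cross-section is a single solid region. Net area = 1186.89 mm².

1186.89 mm²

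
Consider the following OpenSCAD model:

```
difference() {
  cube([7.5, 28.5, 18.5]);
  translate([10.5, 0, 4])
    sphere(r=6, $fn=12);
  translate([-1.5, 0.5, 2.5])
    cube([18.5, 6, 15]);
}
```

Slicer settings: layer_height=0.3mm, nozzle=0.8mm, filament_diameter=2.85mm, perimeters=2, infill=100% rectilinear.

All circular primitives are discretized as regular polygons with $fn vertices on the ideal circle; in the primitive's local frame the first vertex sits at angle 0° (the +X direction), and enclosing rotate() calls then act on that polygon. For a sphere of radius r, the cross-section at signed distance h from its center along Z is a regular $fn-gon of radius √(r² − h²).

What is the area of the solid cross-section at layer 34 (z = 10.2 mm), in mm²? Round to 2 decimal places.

At z = 10.2 mm: the 7.5×28.5 cube contributes its full rectangle (area 213.75 mm²); the sphere at (10.5, 0) is not intersected at this z (|z−center|=6.200 > r=6); the cube at (-1.5, 0.5) is present — its section is the full 18.5×6 rectangle (area 111.00 mm²); Taking the first minus the rest: starting from the 7.5×28.5 cube (213.75 mm²), the 18.5×6 cube at (-1.5, 0.5) partially overlaps it — only the 45.00 mm² overlap (of its 111.00 mm²) is removed, clipping the outline — area = 168.75 mm². Overall, the cross-section has 2 separate islands. Net area = 168.75 mm².

168.75 mm²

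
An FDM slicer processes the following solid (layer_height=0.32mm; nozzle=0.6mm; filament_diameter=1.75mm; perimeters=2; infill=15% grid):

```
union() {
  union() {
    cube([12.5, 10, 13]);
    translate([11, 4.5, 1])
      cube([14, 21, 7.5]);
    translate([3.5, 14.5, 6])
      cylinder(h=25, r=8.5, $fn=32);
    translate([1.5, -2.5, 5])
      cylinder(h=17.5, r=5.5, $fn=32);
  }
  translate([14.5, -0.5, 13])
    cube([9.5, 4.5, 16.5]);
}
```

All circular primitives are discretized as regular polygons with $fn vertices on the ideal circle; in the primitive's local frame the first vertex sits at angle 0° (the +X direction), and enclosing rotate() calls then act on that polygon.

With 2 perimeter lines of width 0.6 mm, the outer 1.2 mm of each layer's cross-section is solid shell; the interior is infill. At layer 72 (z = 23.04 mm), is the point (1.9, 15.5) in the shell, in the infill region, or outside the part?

At z = 23.04 mm: the cube does not reach this height (z outside [0, 13]); the cube at (11, 4.5) is absent (z outside [1, 8.5]); the cylinder at (3.5, 14.5): section is a regular 32-gon, circumradius r=8.5; the cylinder at (1.5, -2.5) is not intersected at this z (z outside [5, 22.5]); Combining (union): only the r=8.5 cylinder at (3.5, 14.5) is present, so the union is just that shape — 1 connected region; the 9.5×4.5 cube at (14.5, -0.5) contributes its full rectangle; Combining (union): the 2 present regions are separate (no shared area or edge), so areas and boundary lengths simply add and each stays a separate island — 2 connected regions. Overall, the cross-section has 2 separate islands. The nearest boundary edge runs (-4.35, 17.75)→(-3.57, 19.22); distance from the point to it = 6.58 mm. (Shell/infill is judged within the island containing the point — the largest one.) The point is inside the cross-section and 6.58 mm from the nearest boundary — more than the 1.2 mm shell width (2 × 0.6), so it's in the infill interior.

infill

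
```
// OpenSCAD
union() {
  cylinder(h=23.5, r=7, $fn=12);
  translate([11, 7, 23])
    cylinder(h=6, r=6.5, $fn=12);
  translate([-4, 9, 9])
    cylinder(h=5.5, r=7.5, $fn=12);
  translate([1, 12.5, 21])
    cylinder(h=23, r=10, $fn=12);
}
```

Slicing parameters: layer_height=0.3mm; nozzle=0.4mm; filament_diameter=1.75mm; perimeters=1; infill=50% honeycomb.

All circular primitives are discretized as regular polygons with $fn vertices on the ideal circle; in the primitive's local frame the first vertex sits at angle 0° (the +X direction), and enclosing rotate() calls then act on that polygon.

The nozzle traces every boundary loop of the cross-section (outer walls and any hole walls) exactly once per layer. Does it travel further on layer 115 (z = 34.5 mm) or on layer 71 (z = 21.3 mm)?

Layer 115 (z = 34.5): the cylinder is absent (z outside [0, 23.5]); the cylinder at (11, 7) does not reach this height (z outside [23, 29]); the cylinder at (-4, 9) does not reach this height (z outside [9, 14.5]); the r=10 cylinder at (1, 12.5) gives a regular 12-gon of circumradius 10 (constant along its height) (perimeter = 2·12·10.000·sin(180°/12) = 62.12 mm); Taking the union: only the r=10 cylinder at (1, 12.5) is present, so the union is just that shape — boundary = 62.12 mm. So its perimeter = 62.12 mm. Layer 71 (z = 21.3): the r=7 cylinder contributes a regular 12-gon of circumradius 7 (perimeter = 2·12·7.000·sin(180°/12) = 43.48 mm); the cylinder at (11, 7) is absent (z outside [23, 29]); the cylinder at (-4, 9) is not intersected at this z (z outside [9, 14.5]); the cylinder at (1, 12.5): section is a regular 12-gon, circumradius r=10 (perimeter = 2·12·10.000·sin(180°/12) = 62.12 mm); Merging all regions: the regions partially overlap (shared area 29.73 mm²), so the edge portions inside another operand are dropped and the merged outline is re-measured after clipping — boundary = 81.86 mm. So its perimeter = 81.86 mm. Layer 71 is larger (81.86 vs 62.12 mm).

layer 71 (z = 21.3 mm)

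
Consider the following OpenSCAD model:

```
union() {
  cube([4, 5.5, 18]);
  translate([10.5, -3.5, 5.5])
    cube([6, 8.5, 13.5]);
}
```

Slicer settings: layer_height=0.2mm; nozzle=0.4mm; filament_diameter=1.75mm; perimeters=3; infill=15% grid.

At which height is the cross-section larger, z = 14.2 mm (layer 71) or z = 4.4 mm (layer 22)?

layer 71 (z = 14.2 mm)

Layer 71 (z = 14.2): the 4×5.5 cube contributes its full rectangle (area 22.00 mm²); the cube at (10.5, -3.5) is present — its section is the full 6×8.5 rectangle (area 51.00 mm²); Taking the union: the 2 present regions are separate (no shared area or edge), so areas and boundary lengths simply add and each stays a separate island — area = 73.00 mm². So its area = 73.00 mm². Layer 22 (z = 4.4): the 4×5.5 cube contributes its full rectangle (area 22.00 mm²); the cube at (10.5, -3.5) is absent (z outside [5.5, 19]); Combining (union): only the 4×5.5 cube is present, so the union is just that shape — area = 22.00 mm². So its area = 22.00 mm². Layer 71 is larger (73.00 vs 22.00 mm²).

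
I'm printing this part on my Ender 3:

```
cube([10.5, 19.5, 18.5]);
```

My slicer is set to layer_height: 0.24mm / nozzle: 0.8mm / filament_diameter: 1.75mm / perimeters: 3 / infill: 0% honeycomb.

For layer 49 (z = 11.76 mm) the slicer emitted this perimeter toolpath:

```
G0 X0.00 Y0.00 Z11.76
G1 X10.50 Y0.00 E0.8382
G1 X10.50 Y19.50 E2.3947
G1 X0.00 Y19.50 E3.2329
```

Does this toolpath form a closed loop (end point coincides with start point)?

no

Start point (G0): (0.00, 0.00). End point (last G1): the path does not return to the start — open.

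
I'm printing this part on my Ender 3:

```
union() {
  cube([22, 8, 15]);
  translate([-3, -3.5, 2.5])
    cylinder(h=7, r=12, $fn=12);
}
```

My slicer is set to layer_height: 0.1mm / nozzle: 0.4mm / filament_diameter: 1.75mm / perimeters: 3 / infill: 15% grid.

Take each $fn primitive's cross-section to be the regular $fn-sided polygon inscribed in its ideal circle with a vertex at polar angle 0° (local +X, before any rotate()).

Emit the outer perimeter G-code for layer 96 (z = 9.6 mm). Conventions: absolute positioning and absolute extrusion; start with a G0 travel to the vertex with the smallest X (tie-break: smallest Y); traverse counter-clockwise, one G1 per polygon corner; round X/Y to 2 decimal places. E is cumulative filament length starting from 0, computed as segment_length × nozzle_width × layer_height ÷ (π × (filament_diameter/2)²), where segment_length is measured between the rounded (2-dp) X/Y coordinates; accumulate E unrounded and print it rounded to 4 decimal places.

At z = 9.6 mm: the cube (footprint 22×8) is included at this height; the cylinder at (-3, -3.5) is not intersected at this z (z outside [2.5, 9.5]); Taking the union: only the 22×8 cube is present, so the union is just that shape — 1 connected region. The outline is a single polygon with 4 vertices. Extrusion per mm of travel: 0.4 × 0.1 / (π × 0.875²) = 0.016630. Accumulating E over each segment gives final E = 0.9978.

G0 X0.00 Y0.00 Z9.60
G1 X22.00 Y0.00 E0.3659
G1 X22.00 Y8.00 E0.4989
G1 X0.00 Y8.00 E0.8648
G1 X0.00 Y0.00 E0.9978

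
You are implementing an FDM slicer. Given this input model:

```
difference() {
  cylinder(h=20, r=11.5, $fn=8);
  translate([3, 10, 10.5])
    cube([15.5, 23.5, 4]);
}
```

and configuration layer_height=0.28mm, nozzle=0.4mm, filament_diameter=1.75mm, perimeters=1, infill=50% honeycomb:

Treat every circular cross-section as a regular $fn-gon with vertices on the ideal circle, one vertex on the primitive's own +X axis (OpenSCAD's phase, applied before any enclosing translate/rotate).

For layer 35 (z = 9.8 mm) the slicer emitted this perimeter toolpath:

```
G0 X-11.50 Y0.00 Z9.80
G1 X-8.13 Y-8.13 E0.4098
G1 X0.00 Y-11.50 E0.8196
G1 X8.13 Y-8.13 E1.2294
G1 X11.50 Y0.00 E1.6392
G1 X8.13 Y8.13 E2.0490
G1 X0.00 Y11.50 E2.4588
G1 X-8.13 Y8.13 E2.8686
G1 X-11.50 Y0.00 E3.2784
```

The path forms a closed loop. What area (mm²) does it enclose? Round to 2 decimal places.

Apply the shoelace formula to the sequence of (X, Y) vertices; enclosed area = 373.98 mm².

373.98 mm²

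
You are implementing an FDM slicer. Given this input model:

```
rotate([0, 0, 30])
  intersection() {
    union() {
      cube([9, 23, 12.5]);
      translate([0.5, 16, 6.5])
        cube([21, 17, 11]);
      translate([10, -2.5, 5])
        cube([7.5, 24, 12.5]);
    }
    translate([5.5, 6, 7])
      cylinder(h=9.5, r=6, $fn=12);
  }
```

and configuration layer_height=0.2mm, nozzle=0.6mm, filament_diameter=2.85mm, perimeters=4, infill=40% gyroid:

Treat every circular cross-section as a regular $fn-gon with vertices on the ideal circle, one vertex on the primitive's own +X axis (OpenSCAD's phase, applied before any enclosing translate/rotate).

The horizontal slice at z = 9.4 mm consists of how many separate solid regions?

At z = 9.4 mm: the cube (footprint 9×23) is included at this height; the cube at (0.5, 16) is present — its section is the full 21×17 rectangle; the cube at (10, -2.5) (footprint 7.5×24) is included at this height; Merging all regions: the regions partially overlap (shared area 100.75 mm²), so overlapping operands fuse into one piece — 1 connected region; the r=6 cylinder at (5.5, 6) gives a regular 12-gon of circumradius 6 (constant along its height); After intersecting: the r=6 cylinder at (5.5, 6) partially overlaps that combined region; clipping to the common part keeps 98.67 mm² — 2 connected regions; (whole slice rotated 30° about Z — lengths, areas and connectivity unchanged). The result has 2 disconnected regions.

2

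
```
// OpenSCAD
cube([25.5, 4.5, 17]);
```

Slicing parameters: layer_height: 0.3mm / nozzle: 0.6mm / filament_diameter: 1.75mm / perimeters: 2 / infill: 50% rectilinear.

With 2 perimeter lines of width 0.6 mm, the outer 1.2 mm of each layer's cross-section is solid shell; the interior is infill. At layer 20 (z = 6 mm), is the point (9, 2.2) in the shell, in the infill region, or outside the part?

infill

At z = 6 mm: the cube (footprint 25.5×4.5) is included at this height. Overall, the cross-section is a single solid region. The nearest boundary edge runs (0.00, 0.00)→(25.50, 0.00); distance from the point to it = 2.20 mm. The point is inside the cross-section and 2.20 mm from the nearest boundary — more than the 1.2 mm shell width (2 × 0.6), so it's in the infill interior.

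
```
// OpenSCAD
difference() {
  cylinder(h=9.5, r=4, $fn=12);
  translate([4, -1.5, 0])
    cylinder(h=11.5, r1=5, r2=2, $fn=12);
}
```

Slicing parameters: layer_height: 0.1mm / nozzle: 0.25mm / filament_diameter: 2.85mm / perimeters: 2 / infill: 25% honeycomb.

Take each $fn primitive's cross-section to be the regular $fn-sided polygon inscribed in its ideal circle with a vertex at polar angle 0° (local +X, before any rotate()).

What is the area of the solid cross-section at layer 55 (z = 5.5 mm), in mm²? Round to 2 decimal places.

34.83 mm²

At z = 5.5 mm: the cylinder: section is a regular 12-gon, circumradius r=4 (area = (12/2)·4.000²·sin(360°/12) = 48.00 mm²); the cone at (4, -1.5) (r1=5→r2=2) has section circumradius 3.565 here — a regular 12-gon (area = (12/2)·3.565²·sin(360°/12) = 38.13 mm²); Subtracting the remaining from the first: starting from the r=4 cylinder (48.00 mm²), the cone at (4, -1.5) partially overlaps it — only the 13.17 mm² overlap (of its 38.13 mm²) is removed, clipping the outline — area = 34.83 mm². Overall, the cross-section is a single solid region. Net area = 34.83 mm².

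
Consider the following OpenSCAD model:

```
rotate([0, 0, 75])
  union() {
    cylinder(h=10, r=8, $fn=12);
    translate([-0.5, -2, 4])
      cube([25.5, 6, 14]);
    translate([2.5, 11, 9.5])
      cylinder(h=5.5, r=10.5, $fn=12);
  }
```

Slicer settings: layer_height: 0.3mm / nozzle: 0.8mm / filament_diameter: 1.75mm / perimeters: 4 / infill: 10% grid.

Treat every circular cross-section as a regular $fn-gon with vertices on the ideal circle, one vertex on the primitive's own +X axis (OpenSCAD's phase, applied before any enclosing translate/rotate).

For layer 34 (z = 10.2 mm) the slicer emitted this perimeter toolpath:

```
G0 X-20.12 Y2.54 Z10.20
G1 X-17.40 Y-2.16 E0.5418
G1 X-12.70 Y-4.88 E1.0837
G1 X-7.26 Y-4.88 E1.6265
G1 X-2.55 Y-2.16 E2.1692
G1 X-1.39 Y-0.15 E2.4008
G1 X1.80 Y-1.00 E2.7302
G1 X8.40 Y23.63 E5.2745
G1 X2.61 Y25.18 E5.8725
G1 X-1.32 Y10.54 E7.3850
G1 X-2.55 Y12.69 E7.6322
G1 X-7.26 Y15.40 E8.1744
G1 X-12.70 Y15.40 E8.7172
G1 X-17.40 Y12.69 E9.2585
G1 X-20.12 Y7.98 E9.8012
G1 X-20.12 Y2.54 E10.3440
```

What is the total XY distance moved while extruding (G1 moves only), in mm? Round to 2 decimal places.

Sum the Euclidean lengths of each G1 segment: total = 103.67 mm.

103.67 mm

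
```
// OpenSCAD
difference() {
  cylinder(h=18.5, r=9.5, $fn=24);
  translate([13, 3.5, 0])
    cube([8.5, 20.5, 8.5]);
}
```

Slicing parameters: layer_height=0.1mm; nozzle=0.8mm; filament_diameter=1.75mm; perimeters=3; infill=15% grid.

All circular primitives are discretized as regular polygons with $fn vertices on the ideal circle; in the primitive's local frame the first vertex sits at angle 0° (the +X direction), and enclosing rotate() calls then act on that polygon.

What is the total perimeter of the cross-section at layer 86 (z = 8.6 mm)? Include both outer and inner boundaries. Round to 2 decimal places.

59.52 mm

At z = 8.6 mm: the r=9.5 cylinder contributes a regular 24-gon of circumradius 9.5 (perimeter = 2·24·9.500·sin(180°/24) = 59.52 mm); the cube at (13, 3.5) is absent (z outside [0, 8.5]); After the difference (first − rest): none of the subtracted shapes is present at this height, so the r=9.5 cylinder is unchanged — boundary = 59.52 mm. Overall, the cross-section is a single solid region. Total boundary length (outer) = 59.52 mm.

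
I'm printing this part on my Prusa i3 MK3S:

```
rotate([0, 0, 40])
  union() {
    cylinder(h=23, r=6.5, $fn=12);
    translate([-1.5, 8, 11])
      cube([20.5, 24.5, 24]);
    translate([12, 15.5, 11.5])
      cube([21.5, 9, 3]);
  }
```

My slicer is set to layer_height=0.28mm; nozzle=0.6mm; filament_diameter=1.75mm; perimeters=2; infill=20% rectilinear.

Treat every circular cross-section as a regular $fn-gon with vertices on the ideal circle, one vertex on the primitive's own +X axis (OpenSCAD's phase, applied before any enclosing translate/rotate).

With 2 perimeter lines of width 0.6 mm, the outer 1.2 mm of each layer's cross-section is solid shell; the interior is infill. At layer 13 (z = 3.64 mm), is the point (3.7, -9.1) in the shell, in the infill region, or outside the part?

outside

At z = 3.64 mm: the r=6.5 cylinder gives a regular 12-gon of circumradius 6.5 (constant along its height); the cube at (-1.5, 8) is not intersected at this z (z outside [11, 35]); the cube at (12, 15.5) is not intersected at this z (z outside [11.5, 14.5]); Combining (union): only the r=6.5 cylinder is present, so the union is just that shape — 1 connected region; (whole slice rotated 40° about Z — lengths, areas and connectivity unchanged). Overall, the cross-section is a single solid region. Undo the 40° rotation: the query point maps to (-3.015, -9.349) in the un-rotated model frame. The nearest boundary edge runs (-3.25, -5.63)→(-0.00, -6.50); distance from the point to it = 3.53 mm. The point is not inside any of the regions above, so it lies outside the cross-section (3.53 mm from the nearest boundary).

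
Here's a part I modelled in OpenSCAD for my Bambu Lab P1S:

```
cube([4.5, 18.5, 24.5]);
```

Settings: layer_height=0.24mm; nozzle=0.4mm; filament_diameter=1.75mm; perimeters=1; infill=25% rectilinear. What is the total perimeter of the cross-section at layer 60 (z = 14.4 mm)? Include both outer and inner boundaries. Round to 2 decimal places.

At z = 14.4 mm: the 4.5×18.5 cube contributes its full rectangle (perimeter 46.00 mm). Overall, the cross-section is a single solid region. Total boundary length (outer) = 46.00 mm.

46.00 mm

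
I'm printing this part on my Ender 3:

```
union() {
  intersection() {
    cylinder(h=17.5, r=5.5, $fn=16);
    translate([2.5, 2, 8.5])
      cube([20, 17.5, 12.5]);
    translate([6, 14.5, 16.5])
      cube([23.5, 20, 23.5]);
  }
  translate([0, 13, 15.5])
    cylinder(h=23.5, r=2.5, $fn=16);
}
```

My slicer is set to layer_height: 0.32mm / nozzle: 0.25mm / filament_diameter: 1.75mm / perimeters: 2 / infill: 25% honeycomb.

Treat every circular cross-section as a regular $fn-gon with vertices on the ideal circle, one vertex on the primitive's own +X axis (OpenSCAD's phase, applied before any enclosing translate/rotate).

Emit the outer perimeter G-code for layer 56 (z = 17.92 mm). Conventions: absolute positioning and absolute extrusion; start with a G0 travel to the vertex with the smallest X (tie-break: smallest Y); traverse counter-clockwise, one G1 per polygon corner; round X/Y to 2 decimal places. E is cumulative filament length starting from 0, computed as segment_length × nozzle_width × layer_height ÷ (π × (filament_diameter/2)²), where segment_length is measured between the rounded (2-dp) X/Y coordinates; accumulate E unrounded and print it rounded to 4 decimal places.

G0 X-2.50 Y13.00 Z17.92
G1 X-2.31 Y12.04 E0.0325
G1 X-1.77 Y11.23 E0.0649
G1 X-0.96 Y10.69 E0.0973
G1 X0.00 Y10.50 E0.1299
G1 X0.96 Y10.69 E0.1624
G1 X1.77 Y11.23 E0.1948
G1 X2.31 Y12.04 E0.2272
G1 X2.50 Y13.00 E0.2597
G1 X2.31 Y13.96 E0.2923
G1 X1.77 Y14.77 E0.3246
G1 X0.96 Y15.31 E0.3570
G1 X0.00 Y15.50 E0.3896
G1 X-0.96 Y15.31 E0.4221
G1 X-1.77 Y14.77 E0.4545
G1 X-2.31 Y13.96 E0.4869
G1 X-2.50 Y13.00 E0.5194

At z = 17.92 mm: the cylinder is absent (z outside [0, 17.5]); the 20×17.5 cube at (2.5, 2) contributes its full rectangle; the cube at (6, 14.5) (footprint 23.5×20) is included at this height; Keeping only the common overlap: at least one operand is absent at this height, so nothing remains; the r=2.5 cylinder at (0, 13) contributes a regular 16-gon of circumradius 2.5; Combining (union): only the r=2.5 cylinder at (0, 13) is present, so the union is just that shape — 1 connected region. The outline is a single polygon with 16 vertices. Extrusion per mm of travel: 0.25 × 0.32 / (π × 0.875²) = 0.033260. Accumulating E over each segment gives final E = 0.5194.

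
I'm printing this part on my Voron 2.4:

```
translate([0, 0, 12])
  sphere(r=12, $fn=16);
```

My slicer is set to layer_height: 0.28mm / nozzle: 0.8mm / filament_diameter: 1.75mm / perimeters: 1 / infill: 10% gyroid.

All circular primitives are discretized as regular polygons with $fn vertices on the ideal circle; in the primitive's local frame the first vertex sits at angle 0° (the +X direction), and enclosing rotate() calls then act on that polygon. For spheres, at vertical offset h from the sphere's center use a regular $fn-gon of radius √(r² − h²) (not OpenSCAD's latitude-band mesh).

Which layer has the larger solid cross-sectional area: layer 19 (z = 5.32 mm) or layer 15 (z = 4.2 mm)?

layer 19 (z = 5.32 mm)

Layer 19 (z = 5.32): the r=12 sphere contributes a regular 16-gon of circumradius √(12²−6.68²) = 9.969 (area = (16/2)·9.969²·sin(360°/16) = 304.24 mm²). So its area = 304.24 mm². Layer 15 (z = 4.2): the r=12 sphere contributes a regular 16-gon of circumradius √(12²−7.8²) = 9.119 (area = (16/2)·9.119²·sin(360°/16) = 254.59 mm²). So its area = 254.59 mm². Layer 19 is larger (304.24 vs 254.59 mm²).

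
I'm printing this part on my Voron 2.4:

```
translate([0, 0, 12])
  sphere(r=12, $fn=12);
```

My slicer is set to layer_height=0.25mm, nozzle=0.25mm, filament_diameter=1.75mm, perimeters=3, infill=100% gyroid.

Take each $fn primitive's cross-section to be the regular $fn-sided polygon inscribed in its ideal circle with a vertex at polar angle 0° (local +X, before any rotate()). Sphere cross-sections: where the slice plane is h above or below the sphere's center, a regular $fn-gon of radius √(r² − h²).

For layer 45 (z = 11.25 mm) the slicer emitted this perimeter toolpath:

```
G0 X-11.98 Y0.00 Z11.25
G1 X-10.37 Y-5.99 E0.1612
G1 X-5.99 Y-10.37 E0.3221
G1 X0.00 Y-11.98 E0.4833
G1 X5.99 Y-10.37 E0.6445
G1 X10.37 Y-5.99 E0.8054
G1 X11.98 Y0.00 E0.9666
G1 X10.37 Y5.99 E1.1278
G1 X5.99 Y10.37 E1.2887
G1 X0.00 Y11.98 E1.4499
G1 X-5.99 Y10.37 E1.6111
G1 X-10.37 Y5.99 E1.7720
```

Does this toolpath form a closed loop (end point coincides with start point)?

Start point (G0): (-11.98, 0.00). End point (last G1): the path does not return to the start — open.

no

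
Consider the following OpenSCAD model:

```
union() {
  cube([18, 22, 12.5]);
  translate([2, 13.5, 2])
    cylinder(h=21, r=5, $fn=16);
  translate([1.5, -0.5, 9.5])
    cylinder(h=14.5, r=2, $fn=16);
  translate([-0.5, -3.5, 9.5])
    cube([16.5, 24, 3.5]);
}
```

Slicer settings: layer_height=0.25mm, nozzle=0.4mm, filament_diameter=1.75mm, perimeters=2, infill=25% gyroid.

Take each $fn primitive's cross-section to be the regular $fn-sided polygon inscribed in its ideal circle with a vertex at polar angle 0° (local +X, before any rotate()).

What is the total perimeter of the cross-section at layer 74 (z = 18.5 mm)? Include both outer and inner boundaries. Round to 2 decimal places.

At z = 18.5 mm: the cube is not intersected at this z (z outside [0, 12.5]); the r=5 cylinder at (2, 13.5) gives a regular 16-gon of circumradius 5 (constant along its height) (perimeter = 2·16·5.000·sin(180°/16) = 31.21 mm); the r=2 cylinder at (1.5, -0.5) contributes a regular 16-gon of circumradius 2 (perimeter = 2·16·2.000·sin(180°/16) = 12.49 mm); the cube at (-0.5, -3.5) does not reach this height (z outside [9.5, 13]); Combining (union): the 2 present regions are separate (no shared area or edge), so areas and boundary lengths simply add and each stays a separate island — boundary = 43.70 mm. Overall, the cross-section has 2 separate islands. Total boundary length (outer) = 43.70 mm.

43.70 mm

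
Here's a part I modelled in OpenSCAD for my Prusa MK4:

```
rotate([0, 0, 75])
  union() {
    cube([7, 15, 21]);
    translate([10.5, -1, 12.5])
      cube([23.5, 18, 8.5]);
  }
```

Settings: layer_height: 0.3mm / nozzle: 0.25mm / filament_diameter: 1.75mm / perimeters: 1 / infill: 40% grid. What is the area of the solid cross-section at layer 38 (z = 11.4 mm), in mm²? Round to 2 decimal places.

At z = 11.4 mm: the cube is present — its section is the full 7×15 rectangle (area 105.00 mm²); the cube at (10.5, -1) is absent (z outside [12.5, 21]); Merging all regions: only the 7×15 cube is present, so the union is just that shape — area = 105.00 mm²; (whole slice rotated 75° about Z — lengths, areas and connectivity unchanged). Overall, the cross-section is a single solid region. Net area = 105.00 mm².

105.00 mm²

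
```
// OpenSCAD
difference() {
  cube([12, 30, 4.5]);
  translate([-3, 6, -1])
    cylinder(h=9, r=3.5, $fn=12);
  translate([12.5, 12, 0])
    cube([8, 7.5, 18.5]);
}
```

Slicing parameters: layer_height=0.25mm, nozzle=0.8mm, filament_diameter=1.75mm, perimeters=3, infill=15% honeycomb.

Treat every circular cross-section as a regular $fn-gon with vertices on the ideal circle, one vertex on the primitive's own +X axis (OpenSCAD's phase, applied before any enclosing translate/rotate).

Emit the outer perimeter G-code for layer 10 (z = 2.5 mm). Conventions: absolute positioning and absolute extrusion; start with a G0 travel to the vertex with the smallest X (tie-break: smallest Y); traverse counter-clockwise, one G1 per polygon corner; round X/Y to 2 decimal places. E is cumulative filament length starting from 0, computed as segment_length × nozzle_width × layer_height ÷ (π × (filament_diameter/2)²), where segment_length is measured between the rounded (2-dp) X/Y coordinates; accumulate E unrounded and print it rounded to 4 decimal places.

G0 X0.00 Y0.00 Z2.50
G1 X12.00 Y0.00 E0.9978
G1 X12.00 Y30.00 E3.4923
G1 X0.00 Y30.00 E4.4901
G1 X0.00 Y7.78 E6.3377
G1 X0.03 Y7.75 E6.3412
G1 X0.50 Y6.00 E6.4919
G1 X0.03 Y4.25 E6.6426
G1 X0.00 Y4.22 E6.6461
G1 X0.00 Y0.00 E6.9970

At z = 2.5 mm: the cube (footprint 12×30) is included at this height; the r=3.5 cylinder at (-3, 6) gives a regular 12-gon of circumradius 3.5 (constant along its height); the 8×7.5 cube at (12.5, 12) contributes its full rectangle; Subtracting the remaining from the first: starting from the 12×30 cube, the r=3.5 cylinder at (-3, 6) partially overlaps it — only the 0.93 mm² overlap (of its 36.75 mm²) is removed, clipping the outline; the 8×7.5 cube at (12.5, 12) misses the remaining region (no effect) — 1 connected region. The outline is a single polygon with 9 vertices. Extrusion per mm of travel: 0.8 × 0.25 / (π × 0.875²) = 0.083150. Accumulating E over each segment gives final E = 6.9970.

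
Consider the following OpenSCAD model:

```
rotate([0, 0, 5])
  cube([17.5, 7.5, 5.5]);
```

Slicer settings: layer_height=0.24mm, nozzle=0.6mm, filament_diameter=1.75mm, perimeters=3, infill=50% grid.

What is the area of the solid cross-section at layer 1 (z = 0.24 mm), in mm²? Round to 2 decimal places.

131.25 mm²

At z = 0.24 mm: the 17.5×7.5 cube contributes its full rectangle (area 131.25 mm²); (rotated 5° about Z; rotation is an isometry so areas/perimeters/island counts are preserved). Overall, the cross-section is a single solid region. Net area = 131.25 mm².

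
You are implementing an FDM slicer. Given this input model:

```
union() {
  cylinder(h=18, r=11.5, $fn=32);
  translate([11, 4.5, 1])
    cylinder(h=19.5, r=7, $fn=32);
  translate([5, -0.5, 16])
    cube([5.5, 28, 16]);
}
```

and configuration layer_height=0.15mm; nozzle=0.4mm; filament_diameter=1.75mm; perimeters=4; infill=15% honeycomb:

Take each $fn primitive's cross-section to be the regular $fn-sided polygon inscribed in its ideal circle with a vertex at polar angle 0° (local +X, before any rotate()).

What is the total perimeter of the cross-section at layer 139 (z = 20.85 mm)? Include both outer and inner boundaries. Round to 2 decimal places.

67.00 mm

At z = 20.85 mm: the cylinder is absent (z outside [0, 18]); the cylinder at (11, 4.5) is not intersected at this z (z outside [1, 20.5]); the cube at (5, -0.5) (footprint 5.5×28) is included at this height (perimeter 67.00 mm); Merging all regions: only the 5.5×28 cube at (5, -0.5) is present, so the union is just that shape — boundary = 67.00 mm. Overall, the cross-section is a single solid region. Total boundary length (outer) = 67.00 mm.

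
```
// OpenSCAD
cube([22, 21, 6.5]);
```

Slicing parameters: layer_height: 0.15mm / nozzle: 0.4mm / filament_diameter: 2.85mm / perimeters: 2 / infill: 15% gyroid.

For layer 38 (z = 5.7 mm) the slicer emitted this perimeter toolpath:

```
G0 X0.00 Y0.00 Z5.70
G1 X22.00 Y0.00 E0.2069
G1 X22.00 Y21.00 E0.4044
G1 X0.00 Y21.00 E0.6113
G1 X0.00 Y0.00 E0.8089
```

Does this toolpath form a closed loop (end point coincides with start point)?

yes

Start point (G0): (0.00, 0.00). End point (last G1): the path returns to the start — closed.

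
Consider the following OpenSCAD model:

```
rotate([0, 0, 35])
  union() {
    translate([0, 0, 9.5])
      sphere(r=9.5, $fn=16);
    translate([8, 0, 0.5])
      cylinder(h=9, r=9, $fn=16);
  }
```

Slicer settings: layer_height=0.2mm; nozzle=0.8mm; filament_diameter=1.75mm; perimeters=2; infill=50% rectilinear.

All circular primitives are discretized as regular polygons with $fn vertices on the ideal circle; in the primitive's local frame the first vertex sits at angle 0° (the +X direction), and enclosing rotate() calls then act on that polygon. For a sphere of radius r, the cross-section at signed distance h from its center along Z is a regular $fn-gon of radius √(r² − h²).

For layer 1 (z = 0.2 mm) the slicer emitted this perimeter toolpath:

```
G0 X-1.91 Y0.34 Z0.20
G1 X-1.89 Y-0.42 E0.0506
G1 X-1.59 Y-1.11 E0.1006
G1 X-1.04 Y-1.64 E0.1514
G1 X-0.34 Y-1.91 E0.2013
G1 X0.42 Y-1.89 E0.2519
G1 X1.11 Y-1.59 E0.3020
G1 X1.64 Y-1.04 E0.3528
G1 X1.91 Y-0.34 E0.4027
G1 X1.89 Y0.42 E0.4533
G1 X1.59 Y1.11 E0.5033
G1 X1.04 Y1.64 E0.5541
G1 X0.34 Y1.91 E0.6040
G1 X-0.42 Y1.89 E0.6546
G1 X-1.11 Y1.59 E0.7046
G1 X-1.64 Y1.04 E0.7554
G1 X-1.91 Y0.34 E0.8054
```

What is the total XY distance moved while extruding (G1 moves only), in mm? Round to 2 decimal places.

Sum the Euclidean lengths of each G1 segment: total = 12.11 mm.

12.11 mm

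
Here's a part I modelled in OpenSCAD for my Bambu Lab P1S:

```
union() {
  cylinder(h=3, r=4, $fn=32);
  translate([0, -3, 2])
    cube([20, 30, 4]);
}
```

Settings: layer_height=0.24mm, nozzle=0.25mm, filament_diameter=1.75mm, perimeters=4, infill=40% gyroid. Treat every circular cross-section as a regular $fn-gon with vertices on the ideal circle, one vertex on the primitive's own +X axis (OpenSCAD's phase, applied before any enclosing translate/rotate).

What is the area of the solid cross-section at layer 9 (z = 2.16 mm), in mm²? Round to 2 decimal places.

626.75 mm²

At z = 2.16 mm: the r=4 cylinder gives a regular 32-gon of circumradius 4 (constant along its height) (area = (32/2)·4.000²·sin(360°/32) = 49.94 mm²); the 20×30 cube at (0, -3) contributes its full rectangle (area 600.00 mm²); Merging all regions: the regions partially overlap — summed areas 649.94 mm² minus the doubly-counted overlap 23.20 mm² gives 626.75 mm² — area = 626.75 mm². Overall, the cross-section is a single solid region. Net area = 626.75 mm².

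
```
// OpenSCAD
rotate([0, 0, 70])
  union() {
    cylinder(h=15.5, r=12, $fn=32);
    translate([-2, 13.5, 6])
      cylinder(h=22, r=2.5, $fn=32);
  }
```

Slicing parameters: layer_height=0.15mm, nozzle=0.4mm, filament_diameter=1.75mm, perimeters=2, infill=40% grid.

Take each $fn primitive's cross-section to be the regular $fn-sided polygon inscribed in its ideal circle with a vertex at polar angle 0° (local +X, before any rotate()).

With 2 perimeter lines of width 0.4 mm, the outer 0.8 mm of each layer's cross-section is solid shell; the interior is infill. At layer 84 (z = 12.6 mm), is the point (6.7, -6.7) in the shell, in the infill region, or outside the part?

infill

At z = 12.6 mm: the cylinder: section is a regular 32-gon, circumradius r=12; the r=2.5 cylinder at (-2, 13.5) gives a regular 32-gon of circumradius 2.5 (constant along its height); Combining (union): the regions partially overlap (shared area 1.89 mm²), so overlapping operands fuse into one piece — 1 connected region; (whole slice rotated 70° about Z — lengths, areas and connectivity unchanged). Overall, the cross-section is a single solid region. Undo the 70° rotation: the query point maps to (-4.004, -8.587) in the un-rotated model frame. The nearest boundary edge runs (-4.59, -11.09)→(-6.67, -9.98); distance from the point to it = 2.48 mm. The point is inside the cross-section and 2.48 mm from the nearest boundary — more than the 0.8 mm shell width (2 × 0.4), so it's in the infill interior.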